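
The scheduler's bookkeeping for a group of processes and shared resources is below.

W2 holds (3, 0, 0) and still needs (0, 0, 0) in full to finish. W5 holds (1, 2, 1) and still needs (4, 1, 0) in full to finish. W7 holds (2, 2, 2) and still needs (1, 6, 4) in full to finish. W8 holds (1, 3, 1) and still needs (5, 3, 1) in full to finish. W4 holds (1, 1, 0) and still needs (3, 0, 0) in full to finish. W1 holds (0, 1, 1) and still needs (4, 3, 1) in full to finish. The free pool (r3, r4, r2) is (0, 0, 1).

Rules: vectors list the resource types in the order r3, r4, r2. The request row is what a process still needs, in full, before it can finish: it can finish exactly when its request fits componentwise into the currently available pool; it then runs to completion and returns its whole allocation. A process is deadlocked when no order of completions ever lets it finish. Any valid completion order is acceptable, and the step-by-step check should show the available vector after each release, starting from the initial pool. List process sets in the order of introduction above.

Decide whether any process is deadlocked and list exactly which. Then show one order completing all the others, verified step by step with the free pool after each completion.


No process is deadlocked.
Key observation: there is always a runnable process — W2 first — so the state unwinds completely.
A valid finishing order for the others: W2, W4, W5, W8, W1, W7. Check, step by step:
  pool = (0, 0, 1)
  W2: need (0, 0, 0) fits (0, 0, 1); releases (3, 0, 0), pool now (3, 0, 1)
  W4: need (3, 0, 0) fits (3, 0, 1); releases (1, 1, 0), pool now (4, 1, 1)
  W5: need (4, 1, 0) fits (4, 1, 1); releases (1, 2, 1), pool now (5, 3, 2)
  W8: need (5, 3, 1) fits (5, 3, 2); releases (1, 3, 1), pool now (6, 6, 3)
  W1: need (4, 3, 1) fits (6, 6, 3); releases (0, 1, 1), pool now (6, 7, 4)
  W7: need (1, 6, 4) fits (6, 7, 4); releases (2, 2, 2), pool now (8, 9, 6)


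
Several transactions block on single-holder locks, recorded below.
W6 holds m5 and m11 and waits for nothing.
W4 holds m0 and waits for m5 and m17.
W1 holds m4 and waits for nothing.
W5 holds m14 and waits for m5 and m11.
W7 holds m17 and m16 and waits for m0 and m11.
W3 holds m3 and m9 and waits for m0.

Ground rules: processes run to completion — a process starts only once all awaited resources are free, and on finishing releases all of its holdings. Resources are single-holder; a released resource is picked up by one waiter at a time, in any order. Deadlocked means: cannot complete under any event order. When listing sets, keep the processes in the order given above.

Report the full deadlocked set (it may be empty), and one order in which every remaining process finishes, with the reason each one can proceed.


The deadlocked set is W4, W7 and W3.
Key observation: the loop W4 -> W7 -> W4 blocks itself forever; W3 waits into the deadlock from upstream.
One completion order for the rest: W6, W1, W5.
Check, step by step:
  run W6 (it waits on nothing); releases m5 and m11
  run W1 (it waits on nothing); releases m4
  run W5 (all its waits — m5 and m11 — are resolved); releases m14


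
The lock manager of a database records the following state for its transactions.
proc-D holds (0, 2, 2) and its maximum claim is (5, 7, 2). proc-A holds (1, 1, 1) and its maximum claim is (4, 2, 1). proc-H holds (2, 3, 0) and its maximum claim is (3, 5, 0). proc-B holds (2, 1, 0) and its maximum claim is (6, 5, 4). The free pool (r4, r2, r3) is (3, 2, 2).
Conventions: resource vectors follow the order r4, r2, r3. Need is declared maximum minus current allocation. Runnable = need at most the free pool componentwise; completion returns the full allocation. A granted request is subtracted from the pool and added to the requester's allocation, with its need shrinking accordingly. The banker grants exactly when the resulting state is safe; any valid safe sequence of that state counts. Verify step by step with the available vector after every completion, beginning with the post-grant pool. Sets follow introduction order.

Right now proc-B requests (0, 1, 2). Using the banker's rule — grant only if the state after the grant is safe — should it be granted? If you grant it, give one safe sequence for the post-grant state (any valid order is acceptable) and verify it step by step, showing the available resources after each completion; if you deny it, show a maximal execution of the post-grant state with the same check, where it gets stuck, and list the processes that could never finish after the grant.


GRANT — the state after the grant stays safe, e.g. via proc-A, proc-H, proc-D, proc-B.
Key observation: the transfer keeps a workable pool ((3, 1, 0)); proc-A starts the safe sequence.
Step-by-step check of the post-grant state:
  pool = (3, 1, 0)
  run proc-A (needs (3, 1, 0), free (3, 1, 0)); after release of (1, 1, 1) the pool is (4, 2, 1)
  run proc-H (needs (1, 2, 0), free (4, 2, 1)); after release of (2, 3, 0) the pool is (6, 5, 1)
  run proc-D (needs (5, 5, 0), free (6, 5, 1)); after release of (0, 2, 2) the pool is (6, 7, 3)
  run proc-B (needs (4, 3, 2), free (6, 7, 3)); after release of (2, 2, 2) the pool is (8, 9, 5)


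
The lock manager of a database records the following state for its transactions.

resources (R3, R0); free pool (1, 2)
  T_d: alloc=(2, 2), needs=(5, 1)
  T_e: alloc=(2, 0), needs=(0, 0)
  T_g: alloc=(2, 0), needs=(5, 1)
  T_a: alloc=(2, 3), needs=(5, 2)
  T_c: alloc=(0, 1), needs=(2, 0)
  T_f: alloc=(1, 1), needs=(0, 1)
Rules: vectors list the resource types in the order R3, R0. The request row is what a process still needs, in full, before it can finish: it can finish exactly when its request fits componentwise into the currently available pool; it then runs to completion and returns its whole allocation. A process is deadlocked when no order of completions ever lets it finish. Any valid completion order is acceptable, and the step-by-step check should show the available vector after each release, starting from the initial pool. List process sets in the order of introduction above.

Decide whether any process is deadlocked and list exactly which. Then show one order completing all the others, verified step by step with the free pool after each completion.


Deadlocked set: T_d, T_g and T_a.
Key observation: once T_f, T_c, T_e finish, the pool peaks at (4, 4) — and every remaining process still needs more R3 than that.
One completion order for the rest: T_f, T_c, T_e. Check, step by step:
  pool = (1, 2)
  T_f: need (0, 1) fits (1, 2); releases (1, 1), pool now (2, 3)
  T_c: need (2, 0) fits (2, 3); releases (0, 1), pool now (2, 4)
  T_e: need (0, 0) fits (2, 4); releases (2, 0), pool now (4, 4)
None of the blocked processes ever fits:
  T_d still needs (5, 1) but only (4, 4) is free — short on R3
  T_g still needs (5, 1) but only (4, 4) is free — short on R3
  T_a still needs (5, 2) but only (4, 4) is free — short on R3


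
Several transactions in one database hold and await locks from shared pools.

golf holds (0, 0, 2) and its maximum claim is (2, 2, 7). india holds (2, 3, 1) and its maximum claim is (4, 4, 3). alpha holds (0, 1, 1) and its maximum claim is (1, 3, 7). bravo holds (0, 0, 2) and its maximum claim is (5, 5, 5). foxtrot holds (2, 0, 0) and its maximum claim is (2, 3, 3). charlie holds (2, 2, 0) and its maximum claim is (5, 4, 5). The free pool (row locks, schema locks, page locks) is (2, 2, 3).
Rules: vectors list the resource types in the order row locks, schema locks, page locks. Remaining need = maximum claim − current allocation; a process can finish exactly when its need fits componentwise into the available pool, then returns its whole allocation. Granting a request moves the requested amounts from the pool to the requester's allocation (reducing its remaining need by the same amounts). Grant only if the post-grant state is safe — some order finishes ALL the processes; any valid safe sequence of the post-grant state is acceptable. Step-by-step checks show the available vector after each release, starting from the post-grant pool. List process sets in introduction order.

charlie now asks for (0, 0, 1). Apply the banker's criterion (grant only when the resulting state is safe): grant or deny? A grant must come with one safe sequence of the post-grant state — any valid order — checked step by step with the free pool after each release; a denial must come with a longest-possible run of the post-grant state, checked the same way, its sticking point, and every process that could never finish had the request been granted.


GRANT — the state after the grant stays safe, e.g. via india, foxtrot, bravo, charlie, alpha, golf.
Key observation: the grant leaves (2, 2, 2) free — enough for india, whose release restarts the cascade.
Verifying the post-grant state step by step:
  pool = (2, 2, 2)
  india: need (2, 1, 2) fits (2, 2, 2); releases (2, 3, 1), pool now (4, 5, 3)
  foxtrot: need (0, 3, 3) fits (4, 5, 3); releases (2, 0, 0), pool now (6, 5, 3)
  bravo: need (5, 5, 3) fits (6, 5, 3); releases (0, 0, 2), pool now (6, 5, 5)
  charlie: need (3, 2, 4) fits (6, 5, 5); releases (2, 2, 1), pool now (8, 7, 6)
  alpha: need (1, 2, 6) fits (8, 7, 6); releases (0, 1, 1), pool now (8, 8, 7)
  golf: need (2, 2, 5) fits (8, 8, 7); releases (0, 0, 2), pool now (8, 8, 9)


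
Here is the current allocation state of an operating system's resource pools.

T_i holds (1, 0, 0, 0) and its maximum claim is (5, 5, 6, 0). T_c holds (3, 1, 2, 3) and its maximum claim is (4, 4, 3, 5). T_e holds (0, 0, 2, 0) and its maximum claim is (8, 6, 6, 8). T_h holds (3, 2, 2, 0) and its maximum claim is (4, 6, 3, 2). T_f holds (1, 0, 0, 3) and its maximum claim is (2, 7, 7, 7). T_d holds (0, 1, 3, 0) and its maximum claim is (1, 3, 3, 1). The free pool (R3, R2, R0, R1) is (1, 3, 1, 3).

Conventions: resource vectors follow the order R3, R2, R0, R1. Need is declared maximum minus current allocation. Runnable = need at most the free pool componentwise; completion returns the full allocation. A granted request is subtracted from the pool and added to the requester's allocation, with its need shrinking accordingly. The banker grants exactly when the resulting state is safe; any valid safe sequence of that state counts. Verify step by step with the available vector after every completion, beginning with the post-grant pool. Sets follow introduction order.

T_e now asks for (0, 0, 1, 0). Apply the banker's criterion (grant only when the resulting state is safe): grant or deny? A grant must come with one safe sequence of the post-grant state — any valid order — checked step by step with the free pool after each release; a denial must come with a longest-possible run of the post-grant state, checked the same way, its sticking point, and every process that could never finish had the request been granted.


GRANT: granting preserves safety; a valid post-grant sequence is T_d, T_h, T_c, T_i, T_f, T_e.
Key observation: the transfer keeps a workable pool ((1, 3, 0, 3)); T_d starts the safe sequence.
Step-by-step check of the post-grant state:
  pool = (1, 3, 0, 3)
  run T_d (needs (1, 2, 0, 1), free (1, 3, 0, 3)); after release of (0, 1, 3, 0) the pool is (1, 4, 3, 3)
  run T_h (needs (1, 4, 1, 2), free (1, 4, 3, 3)); after release of (3, 2, 2, 0) the pool is (4, 6, 5, 3)
  run T_c (needs (1, 3, 1, 2), free (4, 6, 5, 3)); after release of (3, 1, 2, 3) the pool is (7, 7, 7, 6)
  run T_i (needs (4, 5, 6, 0), free (7, 7, 7, 6)); after release of (1, 0, 0, 0) the pool is (8, 7, 7, 6)
  run T_f (needs (1, 7, 7, 4), free (8, 7, 7, 6)); after release of (1, 0, 0, 3) the pool is (9, 7, 7, 9)
  run T_e (needs (8, 6, 3, 8), free (9, 7, 7, 9)); after release of (0, 0, 3, 0) the pool is (9, 7, 10, 9)


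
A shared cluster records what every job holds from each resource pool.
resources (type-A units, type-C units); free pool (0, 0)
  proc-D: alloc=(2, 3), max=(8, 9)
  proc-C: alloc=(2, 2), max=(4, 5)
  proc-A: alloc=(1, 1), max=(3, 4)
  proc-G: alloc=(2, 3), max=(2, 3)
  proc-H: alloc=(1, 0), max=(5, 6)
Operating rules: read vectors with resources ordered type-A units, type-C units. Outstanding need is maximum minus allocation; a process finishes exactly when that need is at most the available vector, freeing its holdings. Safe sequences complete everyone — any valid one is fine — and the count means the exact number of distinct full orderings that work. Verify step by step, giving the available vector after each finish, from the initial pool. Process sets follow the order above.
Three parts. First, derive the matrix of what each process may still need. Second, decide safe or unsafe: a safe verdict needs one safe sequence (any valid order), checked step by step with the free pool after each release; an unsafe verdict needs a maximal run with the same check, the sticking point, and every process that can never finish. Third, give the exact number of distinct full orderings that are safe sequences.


(1) Outstanding need per process (order type-A units, type-C units):
  proc-D: (6, 6)
  proc-C: (2, 3)
  proc-A: (2, 3)
  proc-G: (0, 0)
  proc-H: (4, 6)
(2) The state is SAFE; one workable sequence: proc-G, proc-C, proc-A, proc-H, proc-D.
Key observation: the order's first zero-slack moment is proc-C ((2, 3) needed, (2, 3) free — a requested resource with nothing to spare).
Verifying each step:
  pool = (0, 0)
  run proc-G (needs (0, 0), free (0, 0)); after release of (2, 3) the pool is (2, 3)
  run proc-C (needs (2, 3), free (2, 3)); after release of (2, 2) the pool is (4, 5)
  run proc-A (needs (2, 3), free (4, 5)); after release of (1, 1) the pool is (5, 6)
  run proc-H (needs (4, 6), free (5, 6)); after release of (1, 0) the pool is (6, 6)
  run proc-D (needs (6, 6), free (6, 6)); after release of (2, 3) the pool is (8, 9)
(3) The exact count: 2 of the possible complete orderings are safe sequences.


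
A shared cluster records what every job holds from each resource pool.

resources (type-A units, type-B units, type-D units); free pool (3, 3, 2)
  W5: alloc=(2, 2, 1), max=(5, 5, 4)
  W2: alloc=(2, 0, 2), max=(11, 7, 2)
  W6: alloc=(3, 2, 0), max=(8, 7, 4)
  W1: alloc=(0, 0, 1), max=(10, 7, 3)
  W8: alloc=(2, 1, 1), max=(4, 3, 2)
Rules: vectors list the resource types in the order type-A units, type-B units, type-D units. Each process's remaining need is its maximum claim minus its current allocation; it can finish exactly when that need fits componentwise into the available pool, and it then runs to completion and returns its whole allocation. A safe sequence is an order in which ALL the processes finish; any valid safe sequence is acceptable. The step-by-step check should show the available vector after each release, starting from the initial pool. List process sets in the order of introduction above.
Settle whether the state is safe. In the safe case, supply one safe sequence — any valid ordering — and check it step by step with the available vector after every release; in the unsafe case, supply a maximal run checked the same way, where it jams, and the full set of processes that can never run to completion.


SAFE. One safe sequence: W8, W5, W6, W1, W2.
Key observation: reading the order forward, W5 is the first process whose need (3, 3, 3) meets the free pool (5, 4, 3) exactly on a resource it requests.
Check, step by step:
  pool = (3, 3, 2)
  W8 needs (2, 2, 1) <= (3, 3, 2) -> finishes; pool += (2, 1, 1) = (5, 4, 3)
  W5 needs (3, 3, 3) <= (5, 4, 3) -> finishes; pool += (2, 2, 1) = (7, 6, 4)
  W6 needs (5, 5, 4) <= (7, 6, 4) -> finishes; pool += (3, 2, 0) = (10, 8, 4)
  W1 needs (10, 7, 2) <= (10, 8, 4) -> finishes; pool += (0, 0, 1) = (10, 8, 5)
  W2 needs (9, 7, 0) <= (10, 8, 5) -> finishes; pool += (2, 0, 2) = (12, 8, 7)


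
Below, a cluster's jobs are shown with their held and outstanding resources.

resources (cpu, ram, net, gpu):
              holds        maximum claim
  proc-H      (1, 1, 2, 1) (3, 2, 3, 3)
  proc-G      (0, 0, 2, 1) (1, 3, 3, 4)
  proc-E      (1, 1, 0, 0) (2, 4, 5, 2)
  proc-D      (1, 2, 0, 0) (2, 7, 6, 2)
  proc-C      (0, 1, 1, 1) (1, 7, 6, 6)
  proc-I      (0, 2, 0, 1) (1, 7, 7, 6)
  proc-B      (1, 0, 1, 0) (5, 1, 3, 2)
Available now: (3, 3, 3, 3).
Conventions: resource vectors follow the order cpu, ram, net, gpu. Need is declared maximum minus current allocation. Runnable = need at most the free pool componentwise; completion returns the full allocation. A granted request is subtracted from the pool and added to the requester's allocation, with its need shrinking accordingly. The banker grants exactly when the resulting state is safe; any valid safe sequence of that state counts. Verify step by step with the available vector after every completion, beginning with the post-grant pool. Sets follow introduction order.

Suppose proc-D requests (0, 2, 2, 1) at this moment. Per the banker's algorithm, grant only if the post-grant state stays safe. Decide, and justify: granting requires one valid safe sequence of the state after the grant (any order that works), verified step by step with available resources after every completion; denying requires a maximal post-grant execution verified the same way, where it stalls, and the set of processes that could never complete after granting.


DENY: after the grant no complete ordering would exist.
Key observation: even finishing proc-H, proc-B leaves just (5, 2, 4, 3) free — too little ram for any of the remaining processes.
On the post-grant state, proc-H, proc-B is a maximal run — nothing extends it. Step-by-step check:
  pool = (3, 1, 1, 2)
  proc-H needs (2, 1, 1, 2) <= (3, 1, 1, 2) -> finishes; pool += (1, 1, 2, 1) = (4, 2, 3, 3)
  proc-B needs (4, 1, 2, 2) <= (4, 2, 3, 3) -> finishes; pool += (1, 0, 1, 0) = (5, 2, 4, 3)
  blocked: proc-G wants (1, 3, 1, 3), pool (5, 2, 4, 3) — not enough ram
  blocked: proc-E wants (1, 3, 5, 2), pool (5, 2, 4, 3) — not enough ram and net
  blocked: proc-D wants (1, 3, 4, 1), pool (5, 2, 4, 3) — not enough ram
  blocked: proc-C wants (1, 6, 5, 5), pool (5, 2, 4, 3) — not enough ram, net and gpu
  blocked: proc-I wants (1, 5, 7, 5), pool (5, 2, 4, 3) — not enough ram, net and gpu
Processes that could never finish after the grant: proc-G, proc-E, proc-D, proc-C and proc-I.


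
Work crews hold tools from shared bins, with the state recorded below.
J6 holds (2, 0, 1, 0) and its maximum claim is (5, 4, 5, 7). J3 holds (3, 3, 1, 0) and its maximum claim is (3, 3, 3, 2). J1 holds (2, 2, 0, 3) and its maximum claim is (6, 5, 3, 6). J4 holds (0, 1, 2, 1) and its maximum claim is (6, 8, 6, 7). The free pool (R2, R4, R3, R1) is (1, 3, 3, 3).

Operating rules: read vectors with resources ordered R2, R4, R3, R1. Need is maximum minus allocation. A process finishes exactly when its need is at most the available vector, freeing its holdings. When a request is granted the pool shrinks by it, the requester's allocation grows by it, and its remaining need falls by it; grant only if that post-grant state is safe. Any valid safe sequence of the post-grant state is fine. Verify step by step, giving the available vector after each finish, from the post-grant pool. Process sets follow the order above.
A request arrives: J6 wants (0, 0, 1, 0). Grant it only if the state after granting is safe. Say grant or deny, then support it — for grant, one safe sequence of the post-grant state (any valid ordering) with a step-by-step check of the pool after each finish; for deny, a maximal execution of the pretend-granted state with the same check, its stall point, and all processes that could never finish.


DENY: after the grant no complete ordering would exist.
Key observation: after J3, J1 the pool peaks at (6, 8, 3, 6), and each blocked process is short somewhere: J6 on R1; J4 on R3.
On the post-grant state, J3, J1 is a maximal run — nothing extends it. Check, step by step:
  pool = (1, 3, 2, 3)
  run J3 (needs (0, 0, 2, 2), free (1, 3, 2, 3)); after release of (3, 3, 1, 0) the pool is (4, 6, 3, 3)
  run J1 (needs (4, 3, 3, 3), free (4, 6, 3, 3)); after release of (2, 2, 0, 3) the pool is (6, 8, 3, 6)
  J6 cannot run: need (3, 4, 3, 7) vs free (6, 8, 3, 6) (insufficient R1)
  J4 cannot run: need (6, 7, 4, 6) vs free (6, 8, 3, 6) (insufficient R3)
Post-grant, the permanently blocked set is J6 and J4.


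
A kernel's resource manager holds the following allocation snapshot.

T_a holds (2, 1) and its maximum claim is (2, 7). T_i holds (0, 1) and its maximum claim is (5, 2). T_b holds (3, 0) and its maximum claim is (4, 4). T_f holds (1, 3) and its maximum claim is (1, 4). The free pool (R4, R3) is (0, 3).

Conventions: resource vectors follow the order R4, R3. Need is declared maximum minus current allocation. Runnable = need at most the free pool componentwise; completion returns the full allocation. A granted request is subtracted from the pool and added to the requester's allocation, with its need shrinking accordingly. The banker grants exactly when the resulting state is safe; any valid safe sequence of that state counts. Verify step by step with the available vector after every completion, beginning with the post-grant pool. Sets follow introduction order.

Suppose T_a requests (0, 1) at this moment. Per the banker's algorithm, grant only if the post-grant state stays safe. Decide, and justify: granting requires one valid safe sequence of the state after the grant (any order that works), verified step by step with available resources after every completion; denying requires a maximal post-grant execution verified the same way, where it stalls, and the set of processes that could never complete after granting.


GRANT. The post-grant state is safe; one safe sequence: T_f, T_a, T_b, T_i.
Key observation: (0, 2) free after granting still covers T_f first, and each release covers the next.
Check on the post-grant state, step by step:
  pool = (0, 2)
  T_f needs (0, 1) <= (0, 2) -> finishes; pool += (1, 3) = (1, 5)
  T_a needs (0, 5) <= (1, 5) -> finishes; pool += (2, 2) = (3, 7)
  T_b needs (1, 4) <= (3, 7) -> finishes; pool += (3, 0) = (6, 7)
  T_i needs (5, 1) <= (6, 7) -> finishes; pool += (0, 1) = (6, 8)


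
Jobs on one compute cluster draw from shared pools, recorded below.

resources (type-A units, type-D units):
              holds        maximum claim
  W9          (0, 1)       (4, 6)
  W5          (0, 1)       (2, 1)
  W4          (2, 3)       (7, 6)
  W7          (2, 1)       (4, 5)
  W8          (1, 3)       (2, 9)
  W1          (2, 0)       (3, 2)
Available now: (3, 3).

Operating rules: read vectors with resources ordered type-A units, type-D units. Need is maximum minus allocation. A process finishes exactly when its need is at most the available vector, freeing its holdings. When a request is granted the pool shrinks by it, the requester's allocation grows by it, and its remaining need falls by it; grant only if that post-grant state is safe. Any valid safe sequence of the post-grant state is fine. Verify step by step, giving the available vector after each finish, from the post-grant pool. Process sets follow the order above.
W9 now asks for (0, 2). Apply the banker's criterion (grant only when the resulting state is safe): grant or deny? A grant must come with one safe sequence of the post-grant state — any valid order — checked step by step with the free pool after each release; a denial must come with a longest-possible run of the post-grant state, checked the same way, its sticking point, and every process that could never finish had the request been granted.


DENY: after the grant no complete ordering would exist.
Key observation: type-D units is the bottleneck — with W5, W1 done the pool holds (5, 2), short of every remaining need.
After a pretend grant, a maximal execution: W5, W1 — then nothing else fits. Step-by-step check:
  pool = (3, 1)
  run W5 (needs (2, 0), free (3, 1)); after release of (0, 1) the pool is (3, 2)
  run W1 (needs (1, 2), free (3, 2)); after release of (2, 0) the pool is (5, 2)
  W9 still needs (4, 3) but only (5, 2) is free — short on type-D units
  W4 still needs (5, 3) but only (5, 2) is free — short on type-D units
  W7 still needs (2, 4) but only (5, 2) is free — short on type-D units
  W8 still needs (1, 6) but only (5, 2) is free — short on type-D units
Processes that could never finish after the grant: W9, W4, W7 and W8.


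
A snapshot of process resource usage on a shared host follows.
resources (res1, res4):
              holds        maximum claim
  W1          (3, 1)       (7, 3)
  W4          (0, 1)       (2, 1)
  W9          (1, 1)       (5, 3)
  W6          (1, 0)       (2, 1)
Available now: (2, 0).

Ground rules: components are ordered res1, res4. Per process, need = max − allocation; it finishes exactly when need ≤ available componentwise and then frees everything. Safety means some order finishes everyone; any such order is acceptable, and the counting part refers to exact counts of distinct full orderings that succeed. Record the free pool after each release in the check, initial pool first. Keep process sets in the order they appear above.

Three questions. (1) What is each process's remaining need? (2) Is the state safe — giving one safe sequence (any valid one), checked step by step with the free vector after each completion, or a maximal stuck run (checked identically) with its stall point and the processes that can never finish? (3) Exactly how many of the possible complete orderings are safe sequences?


(1) Remaining need (order res1, res4):
  W1: (4, 2)
  W4: (2, 0)
  W9: (4, 2)
  W6: (1, 1)
(2) UNSAFE — no complete ordering exists.
Key observation: after W4, W6 complete, (3, 1) is the best the pool ever gets, yet each leftover process wants more res1.
A maximal execution: W4, W6 — then nothing else fits. Check, step by step:
  pool = (2, 0)
  W4: need (2, 0) fits (2, 0); releases (0, 1), pool now (2, 1)
  W6: need (1, 1) fits (2, 1); releases (1, 0), pool now (3, 1)
  W1 cannot run: need (4, 2) vs free (3, 1) (insufficient res1 and res4)
  W9 cannot run: need (4, 2) vs free (3, 1) (insufficient res1 and res4)
Permanently blocked: W1 and W9.
(3) Exactly 0 of the possible complete orderings are safe sequences.


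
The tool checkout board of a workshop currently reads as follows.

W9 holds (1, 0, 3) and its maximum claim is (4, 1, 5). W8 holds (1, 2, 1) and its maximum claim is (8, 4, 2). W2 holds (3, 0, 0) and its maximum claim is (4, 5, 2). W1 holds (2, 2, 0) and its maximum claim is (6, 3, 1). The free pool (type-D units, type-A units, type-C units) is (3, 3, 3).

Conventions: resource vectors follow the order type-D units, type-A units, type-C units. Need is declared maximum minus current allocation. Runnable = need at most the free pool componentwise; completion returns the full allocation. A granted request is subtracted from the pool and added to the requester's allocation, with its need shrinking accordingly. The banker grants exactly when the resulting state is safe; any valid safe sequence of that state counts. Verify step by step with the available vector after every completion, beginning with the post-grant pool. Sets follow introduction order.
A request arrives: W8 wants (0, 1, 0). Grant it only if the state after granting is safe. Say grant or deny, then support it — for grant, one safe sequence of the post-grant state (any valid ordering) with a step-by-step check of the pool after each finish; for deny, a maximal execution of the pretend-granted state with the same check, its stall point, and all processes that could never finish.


DENY: after the grant no complete ordering would exist.
Key observation: after W9, W1 the pool peaks at (6, 4, 6), and each blocked process is short somewhere: W8 on type-D units; W2 on type-A units.
Pretend the grant happened; the run W9, W1 goes as far as possible. Check, step by step:
  pool = (3, 2, 3)
  run W9 (needs (3, 1, 2), free (3, 2, 3)); after release of (1, 0, 3) the pool is (4, 2, 6)
  run W1 (needs (4, 1, 1), free (4, 2, 6)); after release of (2, 2, 0) the pool is (6, 4, 6)
  W8 cannot run: need (7, 1, 1) vs free (6, 4, 6) (insufficient type-D units)
  W2 cannot run: need (1, 5, 2) vs free (6, 4, 6) (insufficient type-A units)
Had the request been granted, W8 and W2 could never finish.


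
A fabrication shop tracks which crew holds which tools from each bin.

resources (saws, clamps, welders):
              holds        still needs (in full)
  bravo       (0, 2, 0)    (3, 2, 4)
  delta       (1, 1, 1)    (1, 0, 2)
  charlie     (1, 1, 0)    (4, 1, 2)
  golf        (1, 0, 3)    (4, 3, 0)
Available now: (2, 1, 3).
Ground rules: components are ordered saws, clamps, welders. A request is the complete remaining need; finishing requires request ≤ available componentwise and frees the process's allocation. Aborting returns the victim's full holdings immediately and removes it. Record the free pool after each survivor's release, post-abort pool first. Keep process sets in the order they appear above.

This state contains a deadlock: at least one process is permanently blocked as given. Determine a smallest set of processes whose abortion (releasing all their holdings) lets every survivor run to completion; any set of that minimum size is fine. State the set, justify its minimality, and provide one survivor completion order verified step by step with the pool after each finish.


Minimum abort set: golf.
Key observation: charlie could never have finished before the abort; with (1, 0, 3) returned by golf, it fits at step 2.
Why nothing smaller works: aborting no one leaves the state deadlocked as given.
One survivor order: delta, charlie, bravo. Walking it through (post-abort pool first):
  pool = (3, 1, 6)
  run delta (needs (1, 0, 2), free (3, 1, 6)); after release of (1, 1, 1) the pool is (4, 2, 7)
  run charlie (needs (4, 1, 2), free (4, 2, 7)); after release of (1, 1, 0) the pool is (5, 3, 7)
  run bravo (needs (3, 2, 4), free (5, 3, 7)); after release of (0, 2, 0) the pool is (5, 5, 7)


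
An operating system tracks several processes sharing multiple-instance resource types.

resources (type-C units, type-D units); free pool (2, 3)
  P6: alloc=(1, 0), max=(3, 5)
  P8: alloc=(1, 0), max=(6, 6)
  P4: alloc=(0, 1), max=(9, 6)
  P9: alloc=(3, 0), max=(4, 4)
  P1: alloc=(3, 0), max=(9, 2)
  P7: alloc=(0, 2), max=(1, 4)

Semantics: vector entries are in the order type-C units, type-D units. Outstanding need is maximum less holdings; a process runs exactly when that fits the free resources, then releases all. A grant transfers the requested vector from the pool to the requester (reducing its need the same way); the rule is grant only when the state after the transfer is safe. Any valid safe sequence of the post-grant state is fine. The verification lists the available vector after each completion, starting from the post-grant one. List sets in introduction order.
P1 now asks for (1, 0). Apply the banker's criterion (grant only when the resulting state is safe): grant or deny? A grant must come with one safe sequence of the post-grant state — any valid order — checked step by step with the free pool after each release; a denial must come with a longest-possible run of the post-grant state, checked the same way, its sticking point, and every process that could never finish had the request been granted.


GRANT — the state after the grant stays safe, e.g. via P7, P9, P6, P1, P4, P8.
Key observation: post-grant, (1, 3) remains, and an order beginning with P7 completes everyone.
Check on the post-grant state, step by step:
  pool = (1, 3)
  P7: need (1, 2) fits (1, 3); releases (0, 2), pool now (1, 5)
  P9: need (1, 4) fits (1, 5); releases (3, 0), pool now (4, 5)
  P6: need (2, 5) fits (4, 5); releases (1, 0), pool now (5, 5)
  P1: need (5, 2) fits (5, 5); releases (4, 0), pool now (9, 5)
  P4: need (9, 5) fits (9, 5); releases (0, 1), pool now (9, 6)
  P8: need (5, 6) fits (9, 6); releases (1, 0), pool now (10, 6)


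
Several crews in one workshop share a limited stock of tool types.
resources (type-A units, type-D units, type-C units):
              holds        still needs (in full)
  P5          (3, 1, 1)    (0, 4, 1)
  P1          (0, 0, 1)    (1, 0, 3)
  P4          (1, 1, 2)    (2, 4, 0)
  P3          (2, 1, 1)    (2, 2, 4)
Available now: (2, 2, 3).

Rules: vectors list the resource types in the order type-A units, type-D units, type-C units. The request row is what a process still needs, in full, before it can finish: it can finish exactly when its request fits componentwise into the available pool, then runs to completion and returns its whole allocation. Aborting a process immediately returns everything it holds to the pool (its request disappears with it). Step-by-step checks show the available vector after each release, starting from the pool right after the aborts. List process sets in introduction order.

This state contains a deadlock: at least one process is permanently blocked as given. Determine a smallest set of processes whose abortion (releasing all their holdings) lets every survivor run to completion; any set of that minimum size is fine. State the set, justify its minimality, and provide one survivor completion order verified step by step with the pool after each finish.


Minimum abort set: P5.
Key observation: the returned (3, 1, 1) from P5 is what brings P4 — unrunnable before, under any order — into play at step 2.
No smaller set exists: with zero aborts the deadlock remains.
One survivor order: P3, P4, P1. Verifying each step (post-abort pool first):
  pool = (5, 3, 4)
  run P3 (needs (2, 2, 4), free (5, 3, 4)); after release of (2, 1, 1) the pool is (7, 4, 5)
  run P4 (needs (2, 4, 0), free (7, 4, 5)); after release of (1, 1, 2) the pool is (8, 5, 7)
  run P1 (needs (1, 0, 3), free (8, 5, 7)); after release of (0, 0, 1) the pool is (8, 5, 8)


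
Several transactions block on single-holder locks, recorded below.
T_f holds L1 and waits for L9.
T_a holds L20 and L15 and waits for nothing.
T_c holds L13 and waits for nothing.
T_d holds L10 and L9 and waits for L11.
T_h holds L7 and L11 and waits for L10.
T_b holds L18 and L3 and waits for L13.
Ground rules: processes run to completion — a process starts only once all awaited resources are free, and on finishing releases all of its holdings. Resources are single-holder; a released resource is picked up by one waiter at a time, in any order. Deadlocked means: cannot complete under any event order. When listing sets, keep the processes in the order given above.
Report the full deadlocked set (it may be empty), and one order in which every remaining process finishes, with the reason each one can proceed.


Deadlocked: T_f, T_d and T_h.
Key observation: T_d -> T_h -> T_d is a circular wait — nothing in it can go first; T_f waits into the deadlock from upstream.
One completion order for the rest: T_a, T_c, T_b.
Verifying each step:
  run T_a (it waits on nothing); releases L20 and L15
  run T_c (it waits on nothing); releases L13
  run T_b (all its waits — L13 — are resolved); releases L18 and L3


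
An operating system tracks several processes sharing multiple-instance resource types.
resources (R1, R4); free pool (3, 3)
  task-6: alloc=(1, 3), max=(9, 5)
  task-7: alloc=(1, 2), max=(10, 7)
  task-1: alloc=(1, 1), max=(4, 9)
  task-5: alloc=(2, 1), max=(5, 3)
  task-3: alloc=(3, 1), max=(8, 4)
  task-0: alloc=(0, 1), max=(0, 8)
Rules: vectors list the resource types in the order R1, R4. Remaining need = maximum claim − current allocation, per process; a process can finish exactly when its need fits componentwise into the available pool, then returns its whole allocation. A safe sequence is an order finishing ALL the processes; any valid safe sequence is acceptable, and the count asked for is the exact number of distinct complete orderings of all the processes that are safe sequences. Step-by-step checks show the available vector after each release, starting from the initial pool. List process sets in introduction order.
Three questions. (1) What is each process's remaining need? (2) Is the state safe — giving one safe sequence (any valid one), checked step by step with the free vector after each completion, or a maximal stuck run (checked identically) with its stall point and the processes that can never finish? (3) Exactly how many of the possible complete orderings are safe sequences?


(1) Outstanding need per process (order R1, R4):
  task-6: (8, 2)
  task-7: (9, 5)
  task-1: (3, 8)
  task-5: (3, 2)
  task-3: (5, 3)
  task-0: (0, 7)
(2) SAFE — a valid safe sequence is task-5, task-3, task-6, task-7, task-1, task-0.
Key observation: the order's first zero-slack moment is task-5 ((3, 2) needed, (3, 3) free — a requested resource with nothing to spare).
Walking it through:
  pool = (3, 3)
  task-5: need (3, 2) fits (3, 3); releases (2, 1), pool now (5, 4)
  task-3: need (5, 3) fits (5, 4); releases (3, 1), pool now (8, 5)
  task-6: need (8, 2) fits (8, 5); releases (1, 3), pool now (9, 8)
  task-7: need (9, 5) fits (9, 8); releases (1, 2), pool now (10, 10)
  task-1: need (3, 8) fits (10, 10); releases (1, 1), pool now (11, 11)
  task-0: need (0, 7) fits (11, 11); releases (0, 1), pool now (11, 12)
(3) Precisely 6 of the possible complete orderings are safe sequences.


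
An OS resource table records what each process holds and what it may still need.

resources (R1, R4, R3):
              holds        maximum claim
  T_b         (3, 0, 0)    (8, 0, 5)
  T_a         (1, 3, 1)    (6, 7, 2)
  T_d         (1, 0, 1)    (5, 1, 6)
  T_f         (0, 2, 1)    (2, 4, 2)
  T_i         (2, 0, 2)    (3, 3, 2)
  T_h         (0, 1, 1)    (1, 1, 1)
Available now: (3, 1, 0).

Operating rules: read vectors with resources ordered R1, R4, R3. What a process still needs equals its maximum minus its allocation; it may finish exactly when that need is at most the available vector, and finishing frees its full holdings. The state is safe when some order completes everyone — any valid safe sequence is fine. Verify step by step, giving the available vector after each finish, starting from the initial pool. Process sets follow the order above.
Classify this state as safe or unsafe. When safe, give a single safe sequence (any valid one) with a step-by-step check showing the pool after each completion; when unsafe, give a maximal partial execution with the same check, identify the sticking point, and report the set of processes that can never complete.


The state is SAFE; one workable sequence: T_h, T_f, T_i, T_a, T_d, T_b.
Key observation: T_f marks the first exact bind of the order: its need (2, 2, 1) fits the free (3, 2, 1) with zero slack on a requested resource.
Verifying each step:
  pool = (3, 1, 0)
  T_h: need (1, 0, 0) fits (3, 1, 0); releases (0, 1, 1), pool now (3, 2, 1)
  T_f: need (2, 2, 1) fits (3, 2, 1); releases (0, 2, 1), pool now (3, 4, 2)
  T_i: need (1, 3, 0) fits (3, 4, 2); releases (2, 0, 2), pool now (5, 4, 4)
  T_a: need (5, 4, 1) fits (5, 4, 4); releases (1, 3, 1), pool now (6, 7, 5)
  T_d: need (4, 1, 5) fits (6, 7, 5); releases (1, 0, 1), pool now (7, 7, 6)
  T_b: need (5, 0, 5) fits (7, 7, 6); releases (3, 0, 0), pool now (10, 7, 6)


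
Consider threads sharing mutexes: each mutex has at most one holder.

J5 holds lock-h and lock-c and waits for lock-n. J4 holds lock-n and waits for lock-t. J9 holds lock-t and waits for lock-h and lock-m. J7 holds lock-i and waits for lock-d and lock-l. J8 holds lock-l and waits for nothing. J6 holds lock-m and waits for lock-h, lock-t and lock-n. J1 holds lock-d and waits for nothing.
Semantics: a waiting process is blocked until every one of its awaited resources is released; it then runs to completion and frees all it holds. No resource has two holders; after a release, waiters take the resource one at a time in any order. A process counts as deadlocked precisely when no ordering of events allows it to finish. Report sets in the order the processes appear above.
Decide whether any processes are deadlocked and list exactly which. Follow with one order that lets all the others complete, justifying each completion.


Deadlocked: J5, J4, J9 and J6.
Key observation: along J5 -> J4 -> J9 -> J5, each member waits on what the next one holds — a deadlock; J6 is caught in further circular waits.
One completion order for the rest: J8, J1, J7.
Check, step by step:
  J8: no waits; runs immediately, freeing lock-l
  J1: no waits; runs immediately, freeing lock-d
  run J7 (all its waits — lock-d and lock-l — are resolved); releases lock-i
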